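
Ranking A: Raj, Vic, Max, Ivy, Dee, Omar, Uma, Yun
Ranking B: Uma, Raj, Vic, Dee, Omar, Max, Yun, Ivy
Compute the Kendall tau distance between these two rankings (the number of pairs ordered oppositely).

Assign each item its position (1..8) in the first ordering, then rewrite the second ordering as that position sequence:
positions: Raj→1, Vic→2, Max→3, Ivy→4, Dee→5, Omar→6, Uma→7, Yun→8
second ordering as positions: [7, 1, 2, 5, 6, 3, 8, 4]
Discordant pairs = inversions in this position sequence.
7: 1, 2, 5, 6, 3, 4 → 6
1: 0
2: 0
5: 3, 4 → 2
6: 3, 4 → 2
3: 0
8: 4 → 1
4: 0
Total: 6 + 0 + 0 + 2 + 2 + 0 + 1 + 0 = 11

11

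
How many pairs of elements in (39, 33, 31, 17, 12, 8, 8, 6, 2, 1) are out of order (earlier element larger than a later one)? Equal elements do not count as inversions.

44

Count, for each position, how many later elements it exceeds:
39: 9
33: 8
31: 7
17: 6
12: 5
8: 3
8: 3
6: 2
2: 1
1: 0
Sum: 9 + 8 + 7 + 6 + 5 + 3 + 3 + 2 + 1 + 0 = 44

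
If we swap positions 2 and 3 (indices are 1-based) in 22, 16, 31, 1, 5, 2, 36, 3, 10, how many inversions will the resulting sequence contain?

21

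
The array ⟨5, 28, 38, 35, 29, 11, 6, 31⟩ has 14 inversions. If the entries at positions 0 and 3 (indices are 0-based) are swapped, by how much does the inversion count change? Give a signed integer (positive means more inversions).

+3

Positions 0 and 3 hold 5 and 35; after swapping, the array is [35, 28, 38, 5, 29, 11, 6, 31].
Count, for each position, how many later elements it exceeds:
35 → 28, 5, 29, 11, 6, 31 → 6
28 → 5, 11, 6 → 3
38 → 5, 29, 11, 6, 31 → 5
5 → none → 0
29 → 11, 6 → 2
11 → 6 → 1
6 → none → 0
31 → none → 0
Sum: 6 + 3 + 5 + 0 + 2 + 1 + 0 + 0 = 17
Change: 17 − 14 = +3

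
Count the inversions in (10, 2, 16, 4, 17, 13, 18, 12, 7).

15 inversions

Sweep left to right; for each value list the smaller values that follow it:
10 → 2, 4, 7 → 3
2 → none → 0
16 → 4, 13, 12, 7 → 4
4 → none → 0
17 → 13, 12, 7 → 3
13 → 12, 7 → 2
18 → 12, 7 → 2
12 → 7 → 1
7 → none → 0
Sum: 3 + 0 + 4 + 0 + 3 + 2 + 2 + 1 + 0 = 15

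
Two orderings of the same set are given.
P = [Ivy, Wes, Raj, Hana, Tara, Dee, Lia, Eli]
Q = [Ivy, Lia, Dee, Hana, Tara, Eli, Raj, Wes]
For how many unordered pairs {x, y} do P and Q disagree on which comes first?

16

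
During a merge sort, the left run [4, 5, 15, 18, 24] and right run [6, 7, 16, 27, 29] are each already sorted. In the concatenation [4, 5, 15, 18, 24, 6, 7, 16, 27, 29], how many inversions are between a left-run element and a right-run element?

For each element r of the right run, count left-run elements greater than r:
r = 6: 15, 18, 24 → 3
r = 7: 15, 18, 24 → 3
r = 16: 18, 24 → 2
r = 27: none → 0
r = 29: none → 0
Cross-inversions: 3 + 3 + 2 + 0 + 0 = 8

8 split inversions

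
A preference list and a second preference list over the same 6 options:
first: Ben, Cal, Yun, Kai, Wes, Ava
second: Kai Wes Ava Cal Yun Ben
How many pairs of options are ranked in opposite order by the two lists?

11

Assign each item its position (1..6) in the first ordering, then rewrite the second ordering as that position sequence:
positions: Ben→1, Cal→2, Yun→3, Kai→4, Wes→5, Ava→6
second ordering as positions: [4, 5, 6, 2, 3, 1]
Discordant pairs = inversions in this position sequence.
4: 2, 3, 1 → 3
5: 2, 3, 1 → 3
6: 2, 3, 1 → 3
2: 1 → 1
3: 1 → 1
1: 0
Total: 3 + 3 + 3 + 1 + 1 + 0 = 11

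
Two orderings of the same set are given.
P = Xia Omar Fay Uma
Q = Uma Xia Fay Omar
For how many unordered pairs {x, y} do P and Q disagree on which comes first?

Disagreeing pairs: 4

Assign each item its position (1..4) in the first ordering, then rewrite the second ordering as that position sequence:
positions: Xia→1, Omar→2, Fay→3, Uma→4
second ordering as positions: [4, 1, 3, 2]
Discordant pairs = inversions in this position sequence.
4: 1, 3, 2 → 3
1: 0
3: 2 → 1
2: 0
Total: 3 + 0 + 1 + 0 = 4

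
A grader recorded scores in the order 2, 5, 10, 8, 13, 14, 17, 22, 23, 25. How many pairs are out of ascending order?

1 out-of-order pair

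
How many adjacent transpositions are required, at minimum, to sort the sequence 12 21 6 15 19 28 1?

The minimum number of adjacent swaps to sort an array equals its inversion count, since every such swap removes exactly one inversion.
Count inversions — for each element, later elements that are smaller:
12: 6, 1 → 2
21: 6, 15, 19, 1 → 4
6: 1 → 1
15: 1 → 1
19: 1 → 1
28: 1 → 1
1: none → 0
Total inversions: 2 + 4 + 1 + 1 + 1 + 1 + 0 = 10

10 swaps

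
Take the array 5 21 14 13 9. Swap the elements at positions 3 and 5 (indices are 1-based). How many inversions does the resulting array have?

3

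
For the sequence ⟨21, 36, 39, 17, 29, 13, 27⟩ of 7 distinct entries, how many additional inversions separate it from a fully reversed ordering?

Maximum inversions for 7 distinct elements is C(7, 2) = 7·6/2 = 21.
Current inversions — for each element, count later smaller elements:
21: 2
36: 4
39: 4
17: 1
29: 2
13: 0
27: 0
Current total: 2 + 4 + 4 + 1 + 2 + 0 + 0 = 13
Shortfall: 21 − 13 = 8

8 inversions short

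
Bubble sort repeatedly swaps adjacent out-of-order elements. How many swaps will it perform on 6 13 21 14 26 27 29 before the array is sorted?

Minimum adjacent swaps = number of inversions (each swap of adjacent out-of-order elements removes one inversion and no swap can remove more).
Count inversions — for each element, later elements that are smaller:
6: none → 0
13: none → 0
21: 14 → 1
14: none → 0
26: none → 0
27: none → 0
29: none → 0
Total inversions: 0 + 0 + 1 + 0 + 0 + 0 + 0 = 1

There is 1 adjacent swap.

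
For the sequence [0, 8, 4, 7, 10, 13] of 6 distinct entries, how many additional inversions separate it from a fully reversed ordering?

13 inversions short

Maximum inversions for 6 distinct elements is C(6, 2) = 6·5/2 = 15.
Current inversions — for each element, count later smaller elements:
0: 0
8: 2
4: 0
7: 0
10: 0
13: 0
Current total: 0 + 2 + 0 + 0 + 0 + 0 = 2
Shortfall: 15 − 2 = 13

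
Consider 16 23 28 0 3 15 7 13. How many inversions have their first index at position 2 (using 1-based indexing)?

The element at index 2 is 23.
Elements after it: 28, 0, 3, 15, 7, 13
Those smaller than 23: 0, 3, 15, 7, 13

5 such elements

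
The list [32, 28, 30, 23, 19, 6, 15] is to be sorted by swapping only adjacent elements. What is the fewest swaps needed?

Each adjacent swap fixes exactly one inversion, so the minimum swap count equals the number of inversions.
Count inversions — for each element, later elements that are smaller:
32: 28, 30, 23, 19, 6, 15 → 6
28: 23, 19, 6, 15 → 4
30: 23, 19, 6, 15 → 4
23: 19, 6, 15 → 3
19: 6, 15 → 2
6: none → 0
15: none → 0
Total inversions: 6 + 4 + 4 + 3 + 2 + 0 + 0 = 19

19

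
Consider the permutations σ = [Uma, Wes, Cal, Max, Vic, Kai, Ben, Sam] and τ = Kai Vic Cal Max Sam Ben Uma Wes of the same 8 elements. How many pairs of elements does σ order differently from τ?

18 discordant pairs

Assign each item its position (1..8) in the first ordering, then rewrite the second ordering as that position sequence:
positions: Uma→1, Wes→2, Cal→3, Max→4, Vic→5, Kai→6, Ben→7, Sam→8
second ordering as positions: [6, 5, 3, 4, 8, 7, 1, 2]
Discordant pairs = inversions in this position sequence.
6: 5, 3, 4, 1, 2 → 5
5: 3, 4, 1, 2 → 4
3: 1, 2 → 2
4: 1, 2 → 2
8: 7, 1, 2 → 3
7: 1, 2 → 2
1: 0
2: 0
Total: 5 + 4 + 2 + 2 + 3 + 2 + 0 + 0 = 18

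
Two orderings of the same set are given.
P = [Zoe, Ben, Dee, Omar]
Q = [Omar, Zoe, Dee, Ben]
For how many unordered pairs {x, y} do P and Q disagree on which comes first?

Assign each item its position (1..4) in the first ordering, then rewrite the second ordering as that position sequence:
positions: Zoe→1, Ben→2, Dee→3, Omar→4
second ordering as positions: [4, 1, 3, 2]
Discordant pairs = inversions in this position sequence.
4: 1, 3, 2 → 3
1: 0
3: 2 → 1
2: 0
Total: 3 + 0 + 1 + 0 = 4

Disagreeing pairs: 4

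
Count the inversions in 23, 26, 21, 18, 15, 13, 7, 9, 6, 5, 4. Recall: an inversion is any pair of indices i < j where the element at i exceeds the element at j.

Count, for each position, how many later elements it exceeds:
23 → 21, 18, 15, 13, 7, 9, 6, 5, 4 → 9
26 → 21, 18, 15, 13, 7, 9, 6, 5, 4 → 9
21 → 18, 15, 13, 7, 9, 6, 5, 4 → 8
18 → 15, 13, 7, 9, 6, 5, 4 → 7
15 → 13, 7, 9, 6, 5, 4 → 6
13 → 7, 9, 6, 5, 4 → 5
7 → 6, 5, 4 → 3
9 → 6, 5, 4 → 3
6 → 5, 4 → 2
5 → 4 → 1
4 → none → 0
Sum: 9 + 9 + 8 + 7 + 6 + 5 + 3 + 3 + 2 + 1 + 0 = 53

53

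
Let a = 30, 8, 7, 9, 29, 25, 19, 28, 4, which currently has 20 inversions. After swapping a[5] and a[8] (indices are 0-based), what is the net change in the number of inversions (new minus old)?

-3

Positions 5 and 8 hold 25 and 4; after swapping, the array is [30, 8, 7, 9, 29, 4, 19, 28, 25].
For each element, count later entries that are smaller:
30 → 8, 7, 9, 29, 4, 19, 28, 25 → 8
8 → 7, 4 → 2
7 → 4 → 1
9 → 4 → 1
29 → 4, 19, 28, 25 → 4
4 → none → 0
19 → none → 0
28 → 25 → 1
25 → none → 0
Sum: 8 + 2 + 1 + 1 + 4 + 0 + 0 + 1 + 0 = 17
Change: 17 − 20 = -3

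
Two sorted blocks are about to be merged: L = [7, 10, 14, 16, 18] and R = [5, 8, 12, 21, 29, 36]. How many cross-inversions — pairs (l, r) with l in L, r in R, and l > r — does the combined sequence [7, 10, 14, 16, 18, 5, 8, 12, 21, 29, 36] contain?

Count, for every r in R, how many entries of L exceed r:
r = 5: 7, 10, 14, 16, 18 → 5
r = 8: 10, 14, 16, 18 → 4
r = 12: 14, 16, 18 → 3
r = 21: none → 0
r = 29: none → 0
r = 36: none → 0
Cross-inversions: 5 + 4 + 3 + 0 + 0 + 0 = 12

12 cross-inversions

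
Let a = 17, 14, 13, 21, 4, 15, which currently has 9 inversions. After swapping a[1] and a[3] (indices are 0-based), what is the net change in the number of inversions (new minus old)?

+1

Positions 1 and 3 hold 14 and 21; after swapping, the array is [17, 21, 13, 14, 4, 15].
Element-by-element contributions:
17: 4
21: 4
13: 1
14: 1
4: 0
15: 0
Sum: 4 + 4 + 1 + 1 + 0 + 0 = 10
Change: 10 − 9 = +1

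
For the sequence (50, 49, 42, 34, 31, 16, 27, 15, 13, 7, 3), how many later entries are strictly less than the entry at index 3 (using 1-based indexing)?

8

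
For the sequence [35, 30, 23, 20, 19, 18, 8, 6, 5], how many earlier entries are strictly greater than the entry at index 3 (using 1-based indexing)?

The element at index 3 is 23.
Elements before it: 35, 30
Those larger than 23: 35, 30

2 such elements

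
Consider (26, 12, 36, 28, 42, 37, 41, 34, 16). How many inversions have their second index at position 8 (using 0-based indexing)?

7

The element at index 8 is 16.
Elements before it: 26, 12, 36, 28, 42, 37, 41, 34
Those larger than 16: 26, 36, 28, 42, 37, 41, 34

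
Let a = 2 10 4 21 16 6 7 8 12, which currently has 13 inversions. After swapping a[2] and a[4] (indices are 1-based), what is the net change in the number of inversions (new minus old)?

+1

Positions 2 and 4 hold 10 and 21; after swapping, the array is [2, 21, 4, 10, 16, 6, 7, 8, 12].
For each element, count later entries that are smaller:
2 → none → 0
21 → 4, 10, 16, 6, 7, 8, 12 → 7
4 → none → 0
10 → 6, 7, 8 → 3
16 → 6, 7, 8, 12 → 4
6 → none → 0
7 → none → 0
8 → none → 0
12 → none → 0
Sum: 0 + 7 + 0 + 3 + 4 + 0 + 0 + 0 + 0 = 14
Change: 14 − 13 = +1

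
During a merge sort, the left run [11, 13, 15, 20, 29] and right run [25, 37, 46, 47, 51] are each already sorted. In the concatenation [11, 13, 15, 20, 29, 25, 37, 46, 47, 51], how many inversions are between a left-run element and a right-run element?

Take each right-half value and tally the left-half values above it:
r = 25: 29 → 1
r = 37: none → 0
r = 46: none → 0
r = 47: none → 0
r = 51: none → 0
Cross-inversions: 1 + 0 + 0 + 0 + 0 = 1

1 cross-inversion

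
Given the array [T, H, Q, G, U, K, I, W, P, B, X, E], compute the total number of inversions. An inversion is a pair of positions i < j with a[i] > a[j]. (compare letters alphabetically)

For each element, count later entries that are smaller:
T → H, Q, G, K, I, P, B, E → 8
H → G, B, E → 3
Q → G, K, I, P, B, E → 6
G → B, E → 2
U → K, I, P, B, E → 5
K → I, B, E → 3
I → B, E → 2
W → P, B, E → 3
P → B, E → 2
B → none → 0
X → E → 1
E → none → 0
Sum: 8 + 3 + 6 + 2 + 5 + 3 + 2 + 3 + 2 + 0 + 1 + 0 = 35

35 inversions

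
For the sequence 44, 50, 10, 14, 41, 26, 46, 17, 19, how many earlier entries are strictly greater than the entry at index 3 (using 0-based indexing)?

2

The element at index 3 is 14.
Elements before it: 44, 50, 10
Those larger than 14: 44, 50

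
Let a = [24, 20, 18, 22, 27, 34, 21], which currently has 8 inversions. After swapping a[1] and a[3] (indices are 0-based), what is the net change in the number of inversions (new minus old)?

+1

Positions 1 and 3 hold 20 and 22; after swapping, the array is [24, 22, 18, 20, 27, 34, 21].
Sweep left to right; for each value list the smaller values that follow it:
24 → 22, 18, 20, 21 → 4
22 → 18, 20, 21 → 3
18 → none → 0
20 → none → 0
27 → 21 → 1
34 → 21 → 1
21 → none → 0
Sum: 4 + 3 + 0 + 0 + 1 + 1 + 0 = 9
Change: 9 − 8 = +1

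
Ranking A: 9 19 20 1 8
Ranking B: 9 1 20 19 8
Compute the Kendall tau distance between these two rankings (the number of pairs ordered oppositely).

3

Assign each item its position (1..5) in the first ordering, then rewrite the second ordering as that position sequence:
positions: 9→1, 19→2, 20→3, 1→4, 8→5
second ordering as positions: [1, 4, 3, 2, 5]
Discordant pairs = inversions in this position sequence.
1: 0
4: 3, 2 → 2
3: 2 → 1
2: 0
5: 0
Total: 0 + 2 + 1 + 0 + 0 = 3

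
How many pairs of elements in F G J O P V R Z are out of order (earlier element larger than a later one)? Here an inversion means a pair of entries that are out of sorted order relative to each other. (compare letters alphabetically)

1

Element-by-element contributions:
F → none → 0
G → none → 0
J → none → 0
O → none → 0
P → none → 0
V → R → 1
R → none → 0
Z → none → 0
Sum: 0 + 0 + 0 + 0 + 0 + 1 + 0 + 0 = 1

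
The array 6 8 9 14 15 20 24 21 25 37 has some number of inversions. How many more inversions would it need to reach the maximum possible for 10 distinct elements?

44

Maximum inversions for 10 distinct elements is C(10, 2) = 10·9/2 = 45.
Current inversions — for each element, count later smaller elements:
6: 0
8: 0
9: 0
14: 0
15: 0
20: 0
24: 1
21: 0
25: 0
37: 0
Current total: 0 + 0 + 0 + 0 + 0 + 0 + 1 + 0 + 0 + 0 = 1
Shortfall: 45 − 1 = 44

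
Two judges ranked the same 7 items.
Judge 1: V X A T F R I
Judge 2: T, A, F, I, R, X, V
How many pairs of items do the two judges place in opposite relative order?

There are 13 discordant pairs.

Assign each item its position (1..7) in the first ordering, then rewrite the second ordering as that position sequence:
positions: V→1, X→2, A→3, T→4, F→5, R→6, I→7
second ordering as positions: [4, 3, 5, 7, 6, 2, 1]
Discordant pairs = inversions in this position sequence.
4: 3, 2, 1 → 3
3: 2, 1 → 2
5: 2, 1 → 2
7: 6, 2, 1 → 3
6: 2, 1 → 2
2: 1 → 1
1: 0
Total: 3 + 2 + 2 + 3 + 2 + 1 + 0 = 13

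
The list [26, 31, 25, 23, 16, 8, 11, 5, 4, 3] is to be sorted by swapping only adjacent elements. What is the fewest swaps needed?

The minimum number of adjacent swaps to sort an array equals its inversion count, since every such swap removes exactly one inversion.
Count inversions — for each element, later elements that are smaller:
26: 25, 23, 16, 8, 11, 5, 4, 3 → 8
31: 25, 23, 16, 8, 11, 5, 4, 3 → 8
25: 23, 16, 8, 11, 5, 4, 3 → 7
23: 16, 8, 11, 5, 4, 3 → 6
16: 8, 11, 5, 4, 3 → 5
8: 5, 4, 3 → 3
11: 5, 4, 3 → 3
5: 4, 3 → 2
4: 3 → 1
3: none → 0
Total inversions: 8 + 8 + 7 + 6 + 5 + 3 + 3 + 2 + 1 + 0 = 43

43 adjacent swaps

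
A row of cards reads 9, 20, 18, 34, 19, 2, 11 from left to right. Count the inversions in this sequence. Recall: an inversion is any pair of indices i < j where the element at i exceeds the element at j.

For each element, count later entries that are smaller:
9 → 2 → 1
20 → 18, 19, 2, 11 → 4
18 → 2, 11 → 2
34 → 19, 2, 11 → 3
19 → 2, 11 → 2
2 → none → 0
11 → none → 0
Sum: 1 + 4 + 2 + 3 + 2 + 0 + 0 = 12

12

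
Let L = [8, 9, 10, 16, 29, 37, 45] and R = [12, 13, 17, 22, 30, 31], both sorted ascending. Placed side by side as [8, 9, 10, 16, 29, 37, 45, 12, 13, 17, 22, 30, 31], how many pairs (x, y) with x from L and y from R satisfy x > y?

Take each right-half value and tally the left-half values above it:
r = 12: 16, 29, 37, 45 → 4
r = 13: 16, 29, 37, 45 → 4
r = 17: 29, 37, 45 → 3
r = 22: 29, 37, 45 → 3
r = 30: 37, 45 → 2
r = 31: 37, 45 → 2
Cross-inversions: 4 + 4 + 3 + 3 + 2 + 2 = 18

18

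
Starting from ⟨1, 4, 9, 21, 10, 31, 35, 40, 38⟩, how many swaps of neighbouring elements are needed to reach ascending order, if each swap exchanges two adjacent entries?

The minimum number of adjacent swaps to sort an array equals its inversion count, since every such swap removes exactly one inversion.
Count inversions — for each element, later elements that are smaller:
1: none → 0
4: none → 0
9: none → 0
21: 10 → 1
10: none → 0
31: none → 0
35: none → 0
40: 38 → 1
38: none → 0
Total inversions: 0 + 0 + 0 + 1 + 0 + 0 + 0 + 1 + 0 = 2

2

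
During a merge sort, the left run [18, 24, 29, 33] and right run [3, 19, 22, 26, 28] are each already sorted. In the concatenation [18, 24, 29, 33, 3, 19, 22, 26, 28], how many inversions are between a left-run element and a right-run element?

Split inversions: 14

Take each right-half value and tally the left-half values above it:
r = 3: 18, 24, 29, 33 → 4
r = 19: 24, 29, 33 → 3
r = 22: 24, 29, 33 → 3
r = 26: 29, 33 → 2
r = 28: 29, 33 → 2
Cross-inversions: 4 + 3 + 3 + 2 + 2 = 14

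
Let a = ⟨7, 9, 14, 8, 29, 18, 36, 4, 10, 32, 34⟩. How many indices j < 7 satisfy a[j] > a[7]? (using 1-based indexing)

0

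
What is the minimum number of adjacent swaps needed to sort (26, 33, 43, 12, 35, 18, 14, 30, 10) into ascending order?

Minimum adjacent swaps = number of inversions (each swap of adjacent out-of-order elements removes one inversion and no swap can remove more).
Count inversions — for each element, later elements that are smaller:
26: 12, 18, 14, 10 → 4
33: 12, 18, 14, 30, 10 → 5
43: 12, 35, 18, 14, 30, 10 → 6
12: 10 → 1
35: 18, 14, 30, 10 → 4
18: 14, 10 → 2
14: 10 → 1
30: 10 → 1
10: none → 0
Total inversions: 4 + 5 + 6 + 1 + 4 + 2 + 1 + 1 + 0 = 24

24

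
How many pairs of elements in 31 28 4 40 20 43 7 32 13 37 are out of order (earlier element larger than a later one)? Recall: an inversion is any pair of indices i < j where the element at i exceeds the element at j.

Element-by-element contributions:
31 → 28, 4, 20, 7, 13 → 5
28 → 4, 20, 7, 13 → 4
4 → none → 0
40 → 20, 7, 32, 13, 37 → 5
20 → 7, 13 → 2
43 → 7, 32, 13, 37 → 4
7 → none → 0
32 → 13 → 1
13 → none → 0
37 → none → 0
Sum: 5 + 4 + 0 + 5 + 2 + 4 + 0 + 1 + 0 + 0 = 21

There are 21 inversions.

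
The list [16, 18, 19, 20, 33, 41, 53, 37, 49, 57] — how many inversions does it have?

Count, for each position, how many later elements it exceeds:
16 → none → 0
18 → none → 0
19 → none → 0
20 → none → 0
33 → none → 0
41 → 37 → 1
53 → 37, 49 → 2
37 → none → 0
49 → none → 0
57 → none → 0
Sum: 0 + 0 + 0 + 0 + 0 + 1 + 2 + 0 + 0 + 0 = 3

3 inversions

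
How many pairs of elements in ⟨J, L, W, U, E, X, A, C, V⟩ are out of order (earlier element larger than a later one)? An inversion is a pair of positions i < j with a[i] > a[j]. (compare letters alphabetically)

Inversions: 19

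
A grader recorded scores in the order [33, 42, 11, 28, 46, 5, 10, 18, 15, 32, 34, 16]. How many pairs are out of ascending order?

35 out-of-order pairs

Count, for each position, how many later elements it exceeds:
33 → 11, 28, 5, 10, 18, 15, 32, 16 → 8
42 → 11, 28, 5, 10, 18, 15, 32, 34, 16 → 9
11 → 5, 10 → 2
28 → 5, 10, 18, 15, 16 → 5
46 → 5, 10, 18, 15, 32, 34, 16 → 7
5 → none → 0
10 → none → 0
18 → 15, 16 → 2
15 → none → 0
32 → 16 → 1
34 → 16 → 1
16 → none → 0
Sum: 8 + 9 + 2 + 5 + 7 + 0 + 0 + 2 + 0 + 1 + 1 + 0 = 35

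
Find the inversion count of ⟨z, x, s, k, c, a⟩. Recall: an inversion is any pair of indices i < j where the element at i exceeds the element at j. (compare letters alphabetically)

Sweep left to right; for each value list the smaller values that follow it:
z → x, s, k, c, a → 5
x → s, k, c, a → 4
s → k, c, a → 3
k → c, a → 2
c → a → 1
a → none → 0
Sum: 5 + 4 + 3 + 2 + 1 + 0 = 15

Out-of-order pairs: 15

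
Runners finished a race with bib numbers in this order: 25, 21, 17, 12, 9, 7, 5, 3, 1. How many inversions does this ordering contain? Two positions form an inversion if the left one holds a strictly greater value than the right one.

Out-of-order pairs: 36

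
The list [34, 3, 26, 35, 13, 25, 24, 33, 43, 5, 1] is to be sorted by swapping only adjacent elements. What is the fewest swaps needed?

There are 32 swaps.

Each adjacent swap fixes exactly one inversion, so the minimum swap count equals the number of inversions.
Count inversions — for each element, later elements that are smaller:
34: 3, 26, 13, 25, 24, 33, 5, 1 → 8
3: 1 → 1
26: 13, 25, 24, 5, 1 → 5
35: 13, 25, 24, 33, 5, 1 → 6
13: 5, 1 → 2
25: 24, 5, 1 → 3
24: 5, 1 → 2
33: 5, 1 → 2
43: 5, 1 → 2
5: 1 → 1
1: none → 0
Total inversions: 8 + 1 + 5 + 6 + 2 + 3 + 2 + 2 + 2 + 1 + 0 = 32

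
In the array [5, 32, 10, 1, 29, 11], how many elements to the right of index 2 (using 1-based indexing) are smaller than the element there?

4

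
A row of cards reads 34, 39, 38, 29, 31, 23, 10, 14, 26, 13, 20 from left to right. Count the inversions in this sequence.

44

Count, for each position, how many later elements it exceeds:
34: 8
39: 9
38: 8
29: 6
31: 6
23: 4
10: 0
14: 1
26: 2
13: 0
20: 0
Sum: 8 + 9 + 8 + 6 + 6 + 4 + 0 + 1 + 2 + 0 + 0 = 44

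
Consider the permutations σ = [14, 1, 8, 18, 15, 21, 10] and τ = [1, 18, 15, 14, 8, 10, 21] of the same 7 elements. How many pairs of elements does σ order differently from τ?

6

Assign each item its position (1..7) in the first ordering, then rewrite the second ordering as that position sequence:
positions: 14→1, 1→2, 8→3, 18→4, 15→5, 21→6, 10→7
second ordering as positions: [2, 4, 5, 1, 3, 7, 6]
Discordant pairs = inversions in this position sequence.
2: 1 → 1
4: 1, 3 → 2
5: 1, 3 → 2
1: 0
3: 0
7: 6 → 1
6: 0
Total: 1 + 2 + 2 + 0 + 0 + 1 + 0 = 6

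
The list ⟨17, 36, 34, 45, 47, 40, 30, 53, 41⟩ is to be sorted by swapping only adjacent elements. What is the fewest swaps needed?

Minimum adjacent swaps = number of inversions (each swap of adjacent out-of-order elements removes one inversion and no swap can remove more).
Count inversions — for each element, later elements that are smaller:
17: none → 0
36: 34, 30 → 2
34: 30 → 1
45: 40, 30, 41 → 3
47: 40, 30, 41 → 3
40: 30 → 1
30: none → 0
53: 41 → 1
41: none → 0
Total inversions: 0 + 2 + 1 + 3 + 3 + 1 + 0 + 1 + 0 = 11

11 adjacent swaps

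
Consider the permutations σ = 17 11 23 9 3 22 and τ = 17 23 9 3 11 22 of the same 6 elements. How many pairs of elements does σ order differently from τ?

Assign each item its position (1..6) in the first ordering, then rewrite the second ordering as that position sequence:
positions: 17→1, 11→2, 23→3, 9→4, 3→5, 22→6
second ordering as positions: [1, 3, 4, 5, 2, 6]
Discordant pairs = inversions in this position sequence.
1: 0
3: 2 → 1
4: 2 → 1
5: 2 → 1
2: 0
6: 0
Total: 0 + 1 + 1 + 1 + 0 + 0 = 3

3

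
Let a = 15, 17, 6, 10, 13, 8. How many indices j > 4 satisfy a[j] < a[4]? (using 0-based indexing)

1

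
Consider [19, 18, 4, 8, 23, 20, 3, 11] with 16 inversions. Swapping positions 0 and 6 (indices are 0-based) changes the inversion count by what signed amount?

-7

Positions 0 and 6 hold 19 and 3; after swapping, the array is [3, 18, 4, 8, 23, 20, 19, 11].
Element-by-element contributions:
3: 0
18: 3
4: 0
8: 0
23: 3
20: 2
19: 1
11: 0
Sum: 0 + 3 + 0 + 0 + 3 + 2 + 1 + 0 = 9
Change: 9 − 16 = -7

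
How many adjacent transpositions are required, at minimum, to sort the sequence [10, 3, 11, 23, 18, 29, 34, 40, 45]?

Minimum adjacent swaps = number of inversions (each swap of adjacent out-of-order elements removes one inversion and no swap can remove more).
Count inversions — for each element, later elements that are smaller:
10: 3 → 1
3: none → 0
11: none → 0
23: 18 → 1
18: none → 0
29: none → 0
34: none → 0
40: none → 0
45: none → 0
Total inversions: 1 + 0 + 0 + 1 + 0 + 0 + 0 + 0 + 0 = 2

Swaps: 2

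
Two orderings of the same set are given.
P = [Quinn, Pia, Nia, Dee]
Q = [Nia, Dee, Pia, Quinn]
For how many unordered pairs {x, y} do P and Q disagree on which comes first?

5

Assign each item its position (1..4) in the first ordering, then rewrite the second ordering as that position sequence:
positions: Quinn→1, Pia→2, Nia→3, Dee→4
second ordering as positions: [3, 4, 2, 1]
Discordant pairs = inversions in this position sequence.
3: 2, 1 → 2
4: 2, 1 → 2
2: 1 → 1
1: 0
Total: 2 + 2 + 1 + 0 = 5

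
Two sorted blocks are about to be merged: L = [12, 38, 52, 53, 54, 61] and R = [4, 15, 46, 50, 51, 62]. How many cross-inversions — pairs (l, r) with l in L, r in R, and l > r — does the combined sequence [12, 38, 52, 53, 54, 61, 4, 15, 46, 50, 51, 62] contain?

23

For each element r of the right run, count left-run elements greater than r:
r = 4: 12, 38, 52, 53, 54, 61 → 6
r = 15: 38, 52, 53, 54, 61 → 5
r = 46: 52, 53, 54, 61 → 4
r = 50: 52, 53, 54, 61 → 4
r = 51: 52, 53, 54, 61 → 4
r = 62: none → 0
Cross-inversions: 6 + 5 + 4 + 4 + 4 + 0 = 23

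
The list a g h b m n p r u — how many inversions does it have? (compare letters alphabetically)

2

Element-by-element contributions:
a → none → 0
g → b → 1
h → b → 1
b → none → 0
m → none → 0
n → none → 0
p → none → 0
r → none → 0
u → none → 0
Sum: 0 + 1 + 1 + 0 + 0 + 0 + 0 + 0 + 0 = 2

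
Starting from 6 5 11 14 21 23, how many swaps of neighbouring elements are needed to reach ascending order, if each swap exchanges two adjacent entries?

1 adjacent swap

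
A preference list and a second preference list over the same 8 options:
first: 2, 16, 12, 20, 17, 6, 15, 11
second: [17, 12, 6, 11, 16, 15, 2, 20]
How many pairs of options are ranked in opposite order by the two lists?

16

Assign each item its position (1..8) in the first ordering, then rewrite the second ordering as that position sequence:
positions: 2→1, 16→2, 12→3, 20→4, 17→5, 6→6, 15→7, 11→8
second ordering as positions: [5, 3, 6, 8, 2, 7, 1, 4]
Discordant pairs = inversions in this position sequence.
5: 3, 2, 1, 4 → 4
3: 2, 1 → 2
6: 2, 1, 4 → 3
8: 2, 7, 1, 4 → 4
2: 1 → 1
7: 1, 4 → 2
1: 0
4: 0
Total: 4 + 2 + 3 + 4 + 1 + 2 + 0 + 0 = 16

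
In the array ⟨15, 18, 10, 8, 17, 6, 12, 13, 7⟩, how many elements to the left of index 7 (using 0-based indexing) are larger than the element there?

The element at index 7 is 13.
Elements before it: 15, 18, 10, 8, 17, 6, 12
Those larger than 13: 15, 18, 17

3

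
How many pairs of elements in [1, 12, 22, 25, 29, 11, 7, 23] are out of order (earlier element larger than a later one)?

Element-by-element contributions:
1 → none → 0
12 → 11, 7 → 2
22 → 11, 7 → 2
25 → 11, 7, 23 → 3
29 → 11, 7, 23 → 3
11 → 7 → 1
7 → none → 0
23 → none → 0
Sum: 0 + 2 + 2 + 3 + 3 + 1 + 0 + 0 = 11

11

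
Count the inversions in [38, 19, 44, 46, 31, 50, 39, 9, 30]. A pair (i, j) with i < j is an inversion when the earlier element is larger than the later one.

20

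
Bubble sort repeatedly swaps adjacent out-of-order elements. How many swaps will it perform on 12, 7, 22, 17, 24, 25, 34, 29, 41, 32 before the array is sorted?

Adjacent swaps: 5

Each adjacent swap fixes exactly one inversion, so the minimum swap count equals the number of inversions.
Count inversions — for each element, later elements that are smaller:
12: 7 → 1
7: none → 0
22: 17 → 1
17: none → 0
24: none → 0
25: none → 0
34: 29, 32 → 2
29: none → 0
41: 32 → 1
32: none → 0
Total inversions: 1 + 0 + 1 + 0 + 0 + 0 + 2 + 0 + 1 + 0 = 5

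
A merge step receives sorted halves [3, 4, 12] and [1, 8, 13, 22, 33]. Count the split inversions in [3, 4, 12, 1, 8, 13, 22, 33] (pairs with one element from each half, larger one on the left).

4

For each element r of the right run, count left-run elements greater than r:
r = 1: 3, 4, 12 → 3
r = 8: 12 → 1
r = 13: none → 0
r = 22: none → 0
r = 33: none → 0
Cross-inversions: 3 + 1 + 0 + 0 + 0 = 4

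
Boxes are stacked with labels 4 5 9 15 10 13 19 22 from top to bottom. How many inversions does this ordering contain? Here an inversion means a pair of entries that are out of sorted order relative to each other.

2 inversions

Sweep left to right; for each value list the smaller values that follow it:
4 → none → 0
5 → none → 0
9 → none → 0
15 → 10, 13 → 2
10 → none → 0
13 → none → 0
19 → none → 0
22 → none → 0
Sum: 0 + 0 + 0 + 2 + 0 + 0 + 0 + 0 = 2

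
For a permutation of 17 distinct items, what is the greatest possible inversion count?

136 inversions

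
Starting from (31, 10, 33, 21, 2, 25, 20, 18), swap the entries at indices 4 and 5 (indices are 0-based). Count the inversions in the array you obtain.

Positions 4 and 5 hold 2 and 25; after swapping, the array is [31, 10, 33, 21, 25, 2, 20, 18].
For each element, count later entries that are smaller:
31 → 10, 21, 25, 2, 20, 18 → 6
10 → 2 → 1
33 → 21, 25, 2, 20, 18 → 5
21 → 2, 20, 18 → 3
25 → 2, 20, 18 → 3
2 → none → 0
20 → 18 → 1
18 → none → 0
Sum: 6 + 1 + 5 + 3 + 3 + 0 + 1 + 0 = 19

Inversions: 19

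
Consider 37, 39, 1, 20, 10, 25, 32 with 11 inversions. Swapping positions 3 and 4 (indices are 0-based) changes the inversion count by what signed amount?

Positions 3 and 4 hold 20 and 10; after swapping, the array is [37, 39, 1, 10, 20, 25, 32].
Sweep left to right; for each value list the smaller values that follow it:
37: 5
39: 5
1: 0
10: 0
20: 0
25: 0
32: 0
Sum: 5 + 5 + 0 + 0 + 0 + 0 + 0 = 10
Change: 10 − 11 = -1

-1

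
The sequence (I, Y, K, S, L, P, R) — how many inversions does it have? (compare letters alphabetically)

For each element, count later entries that are smaller:
I: 0
Y: 5
K: 0
S: 3
L: 0
P: 0
R: 0
Sum: 0 + 5 + 0 + 3 + 0 + 0 + 0 = 8

8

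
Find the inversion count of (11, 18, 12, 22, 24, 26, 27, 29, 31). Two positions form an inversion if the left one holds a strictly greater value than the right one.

Out-of-order pairs: 1

Count, for each position, how many later elements it exceeds:
11 → none → 0
18 → 12 → 1
12 → none → 0
22 → none → 0
24 → none → 0
26 → none → 0
27 → none → 0
29 → none → 0
31 → none → 0
Sum: 0 + 1 + 0 + 0 + 0 + 0 + 0 + 0 + 0 = 1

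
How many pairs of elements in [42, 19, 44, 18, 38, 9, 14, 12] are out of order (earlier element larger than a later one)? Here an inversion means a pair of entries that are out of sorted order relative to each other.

22

For each element, count later entries that are smaller:
42 → 19, 18, 38, 9, 14, 12 → 6
19 → 18, 9, 14, 12 → 4
44 → 18, 38, 9, 14, 12 → 5
18 → 9, 14, 12 → 3
38 → 9, 14, 12 → 3
9 → none → 0
14 → 12 → 1
12 → none → 0
Sum: 6 + 4 + 5 + 3 + 3 + 0 + 1 + 0 = 22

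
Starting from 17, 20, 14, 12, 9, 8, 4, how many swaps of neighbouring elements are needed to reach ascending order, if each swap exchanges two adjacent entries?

The minimum number of adjacent swaps to sort an array equals its inversion count, since every such swap removes exactly one inversion.
Count inversions — for each element, later elements that are smaller:
17: 14, 12, 9, 8, 4 → 5
20: 14, 12, 9, 8, 4 → 5
14: 12, 9, 8, 4 → 4
12: 9, 8, 4 → 3
9: 8, 4 → 2
8: 4 → 1
4: none → 0
Total inversions: 5 + 5 + 4 + 3 + 2 + 1 + 0 = 20

20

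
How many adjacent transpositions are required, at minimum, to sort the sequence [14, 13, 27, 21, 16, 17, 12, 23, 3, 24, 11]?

31 swaps

Each adjacent swap fixes exactly one inversion, so the minimum swap count equals the number of inversions.
Count inversions — for each element, later elements that are smaller:
14: 13, 12, 3, 11 → 4
13: 12, 3, 11 → 3
27: 21, 16, 17, 12, 23, 3, 24, 11 → 8
21: 16, 17, 12, 3, 11 → 5
16: 12, 3, 11 → 3
17: 12, 3, 11 → 3
12: 3, 11 → 2
23: 3, 11 → 2
3: none → 0
24: 11 → 1
11: none → 0
Total inversions: 4 + 3 + 8 + 5 + 3 + 3 + 2 + 2 + 0 + 1 + 0 = 31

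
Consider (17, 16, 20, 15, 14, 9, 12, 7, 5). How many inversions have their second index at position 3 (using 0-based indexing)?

3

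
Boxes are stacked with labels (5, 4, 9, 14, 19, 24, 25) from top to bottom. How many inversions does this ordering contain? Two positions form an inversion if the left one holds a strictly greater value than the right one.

Listing every pair i<j with a[i]>a[j] (using 1-based positions):
(1,2): 5 > 4
That's 1 pair.

Out-of-order pairs: 1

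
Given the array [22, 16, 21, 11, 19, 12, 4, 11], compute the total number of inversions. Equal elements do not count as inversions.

22 out-of-order pairs

Count, for each position, how many later elements it exceeds:
22: 7
16: 4
21: 5
11: 1
19: 3
12: 2
4: 0
11: 0
Sum: 7 + 4 + 5 + 1 + 3 + 2 + 0 + 0 = 22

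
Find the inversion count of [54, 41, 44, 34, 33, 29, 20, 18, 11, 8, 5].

There are 54 inversions.

For each element, count later entries that are smaller:
54 → 41, 44, 34, 33, 29, 20, 18, 11, 8, 5 → 10
41 → 34, 33, 29, 20, 18, 11, 8, 5 → 8
44 → 34, 33, 29, 20, 18, 11, 8, 5 → 8
34 → 33, 29, 20, 18, 11, 8, 5 → 7
33 → 29, 20, 18, 11, 8, 5 → 6
29 → 20, 18, 11, 8, 5 → 5
20 → 18, 11, 8, 5 → 4
18 → 11, 8, 5 → 3
11 → 8, 5 → 2
8 → 5 → 1
5 → none → 0
Sum: 10 + 8 + 8 + 7 + 6 + 5 + 4 + 3 + 2 + 1 + 0 = 54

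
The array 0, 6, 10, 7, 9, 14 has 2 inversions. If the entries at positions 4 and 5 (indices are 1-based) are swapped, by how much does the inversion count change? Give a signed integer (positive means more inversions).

Positions 4 and 5 hold 7 and 9; after swapping, the array is [0, 6, 10, 9, 7, 14].
Count, for each position, how many later elements it exceeds:
0 → none → 0
6 → none → 0
10 → 9, 7 → 2
9 → 7 → 1
7 → none → 0
14 → none → 0
Sum: 0 + 0 + 2 + 1 + 0 + 0 = 3
Change: 3 − 2 = +1

+1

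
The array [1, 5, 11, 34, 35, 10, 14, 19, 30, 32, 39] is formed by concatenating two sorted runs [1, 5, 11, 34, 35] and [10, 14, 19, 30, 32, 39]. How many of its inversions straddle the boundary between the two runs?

11

For each element r of the right run, count left-run elements greater than r:
r = 10: 11, 34, 35 → 3
r = 14: 34, 35 → 2
r = 19: 34, 35 → 2
r = 30: 34, 35 → 2
r = 32: 34, 35 → 2
r = 39: none → 0
Cross-inversions: 3 + 2 + 2 + 2 + 2 + 0 = 11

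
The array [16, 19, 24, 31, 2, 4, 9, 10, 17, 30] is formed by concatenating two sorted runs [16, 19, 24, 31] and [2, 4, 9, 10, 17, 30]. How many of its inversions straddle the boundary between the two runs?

Cross-inversions: 20

Count, for every r in R, how many entries of L exceed r:
r = 2: 16, 19, 24, 31 → 4
r = 4: 16, 19, 24, 31 → 4
r = 9: 16, 19, 24, 31 → 4
r = 10: 16, 19, 24, 31 → 4
r = 17: 19, 24, 31 → 3
r = 30: 31 → 1
Cross-inversions: 4 + 4 + 4 + 4 + 3 + 1 = 20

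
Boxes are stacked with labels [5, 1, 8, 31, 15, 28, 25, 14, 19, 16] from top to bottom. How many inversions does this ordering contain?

Count, for each position, how many later elements it exceeds:
5 → 1 → 1
1 → none → 0
8 → none → 0
31 → 15, 28, 25, 14, 19, 16 → 6
15 → 14 → 1
28 → 25, 14, 19, 16 → 4
25 → 14, 19, 16 → 3
14 → none → 0
19 → 16 → 1
16 → none → 0
Sum: 1 + 0 + 0 + 6 + 1 + 4 + 3 + 0 + 1 + 0 = 16

16 inversions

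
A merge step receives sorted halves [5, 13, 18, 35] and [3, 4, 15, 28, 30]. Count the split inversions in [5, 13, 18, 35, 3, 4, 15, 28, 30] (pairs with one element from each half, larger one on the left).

For each element r of the right run, count left-run elements greater than r:
r = 3: 5, 13, 18, 35 → 4
r = 4: 5, 13, 18, 35 → 4
r = 15: 18, 35 → 2
r = 28: 35 → 1
r = 30: 35 → 1
Cross-inversions: 4 + 4 + 2 + 1 + 1 = 12

There are 12 cross-inversions.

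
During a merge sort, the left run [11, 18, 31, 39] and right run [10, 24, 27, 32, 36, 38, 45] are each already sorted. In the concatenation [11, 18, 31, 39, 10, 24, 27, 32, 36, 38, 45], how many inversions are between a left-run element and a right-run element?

Take each right-half value and tally the left-half values above it:
r = 10: 11, 18, 31, 39 → 4
r = 24: 31, 39 → 2
r = 27: 31, 39 → 2
r = 32: 39 → 1
r = 36: 39 → 1
r = 38: 39 → 1
r = 45: none → 0
Cross-inversions: 4 + 2 + 2 + 1 + 1 + 1 + 0 = 11

11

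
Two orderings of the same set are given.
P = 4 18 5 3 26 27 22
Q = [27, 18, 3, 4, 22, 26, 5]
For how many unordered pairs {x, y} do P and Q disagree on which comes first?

11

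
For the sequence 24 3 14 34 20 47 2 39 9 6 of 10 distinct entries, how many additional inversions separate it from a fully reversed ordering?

Maximum inversions for 10 distinct elements is C(10, 2) = 10·9/2 = 45.
Current inversions — for each element, count later smaller elements:
24: 6
3: 1
14: 3
34: 4
20: 3
47: 4
2: 0
39: 2
9: 1
6: 0
Current total: 6 + 1 + 3 + 4 + 3 + 4 + 0 + 2 + 1 + 0 = 24
Shortfall: 45 − 24 = 21

21 inversions short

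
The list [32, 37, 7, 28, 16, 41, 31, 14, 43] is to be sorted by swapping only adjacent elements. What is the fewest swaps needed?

Minimum adjacent swaps = number of inversions (each swap of adjacent out-of-order elements removes one inversion and no swap can remove more).
Count inversions — for each element, later elements that are smaller:
32: 7, 28, 16, 31, 14 → 5
37: 7, 28, 16, 31, 14 → 5
7: none → 0
28: 16, 14 → 2
16: 14 → 1
41: 31, 14 → 2
31: 14 → 1
14: none → 0
43: none → 0
Total inversions: 5 + 5 + 0 + 2 + 1 + 2 + 1 + 0 + 0 = 16

16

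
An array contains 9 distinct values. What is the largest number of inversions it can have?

A reversed (strictly descending) arrangement makes every pair an inversion, giving C(9, 2) inversions.
C(9, 2) = 9·8/2 = 36

36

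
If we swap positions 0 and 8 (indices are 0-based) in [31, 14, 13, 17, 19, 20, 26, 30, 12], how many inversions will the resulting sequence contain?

1

Positions 0 and 8 hold 31 and 12; after swapping, the array is [12, 14, 13, 17, 19, 20, 26, 30, 31].
Element-by-element contributions:
12: 0
14: 1
13: 0
17: 0
19: 0
20: 0
26: 0
30: 0
31: 0
Sum: 0 + 1 + 0 + 0 + 0 + 0 + 0 + 0 + 0 = 1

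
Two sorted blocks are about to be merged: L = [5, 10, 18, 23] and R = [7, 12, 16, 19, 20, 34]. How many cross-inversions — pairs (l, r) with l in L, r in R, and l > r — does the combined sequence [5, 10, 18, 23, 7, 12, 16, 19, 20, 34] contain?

9

Take each right-half value and tally the left-half values above it:
r = 7: 10, 18, 23 → 3
r = 12: 18, 23 → 2
r = 16: 18, 23 → 2
r = 19: 23 → 1
r = 20: 23 → 1
r = 34: none → 0
Cross-inversions: 3 + 2 + 2 + 1 + 1 + 0 = 9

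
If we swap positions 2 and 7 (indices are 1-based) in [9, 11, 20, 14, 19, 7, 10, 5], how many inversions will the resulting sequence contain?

17

Positions 2 and 7 hold 11 and 10; after swapping, the array is [9, 10, 20, 14, 19, 7, 11, 5].
Sweep left to right; for each value list the smaller values that follow it:
9 → 7, 5 → 2
10 → 7, 5 → 2
20 → 14, 19, 7, 11, 5 → 5
14 → 7, 11, 5 → 3
19 → 7, 11, 5 → 3
7 → 5 → 1
11 → 5 → 1
5 → none → 0
Sum: 2 + 2 + 5 + 3 + 3 + 1 + 1 + 0 = 17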